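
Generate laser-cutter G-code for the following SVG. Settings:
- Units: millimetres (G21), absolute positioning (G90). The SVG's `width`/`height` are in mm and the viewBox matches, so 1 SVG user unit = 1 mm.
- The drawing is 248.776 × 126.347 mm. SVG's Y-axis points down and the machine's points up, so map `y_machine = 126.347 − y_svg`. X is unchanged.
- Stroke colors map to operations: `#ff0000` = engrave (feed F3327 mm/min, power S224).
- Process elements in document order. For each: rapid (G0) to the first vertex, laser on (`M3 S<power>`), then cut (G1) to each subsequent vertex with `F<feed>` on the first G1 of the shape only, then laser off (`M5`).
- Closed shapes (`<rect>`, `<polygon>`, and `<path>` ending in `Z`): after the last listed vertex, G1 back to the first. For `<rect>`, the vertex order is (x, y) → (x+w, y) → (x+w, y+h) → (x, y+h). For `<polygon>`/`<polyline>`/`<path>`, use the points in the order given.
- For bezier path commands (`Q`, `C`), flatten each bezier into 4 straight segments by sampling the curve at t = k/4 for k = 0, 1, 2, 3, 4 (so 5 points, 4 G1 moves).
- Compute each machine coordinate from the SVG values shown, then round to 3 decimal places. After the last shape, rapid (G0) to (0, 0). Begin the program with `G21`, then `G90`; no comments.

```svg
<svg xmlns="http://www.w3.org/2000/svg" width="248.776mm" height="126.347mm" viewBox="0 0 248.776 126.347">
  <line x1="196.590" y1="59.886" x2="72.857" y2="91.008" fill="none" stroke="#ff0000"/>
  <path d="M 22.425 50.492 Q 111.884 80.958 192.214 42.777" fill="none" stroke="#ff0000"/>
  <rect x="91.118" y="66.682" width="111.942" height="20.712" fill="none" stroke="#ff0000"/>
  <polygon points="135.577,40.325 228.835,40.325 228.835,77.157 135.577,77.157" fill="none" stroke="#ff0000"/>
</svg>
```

1 u = 1 mm; y_m = 126.347 − y.

[1] `<line>` line segment, #ff0000→engrave S224 F3327: (196.590,66.461) → (72.857,35.339)

[2] `<path>` quadratic bezier, #ff0000→engrave S224 F3327: (22.425,75.855) → (66.584,64.912) → (109.602,62.551) → (151.478,68.770) → (192.214,83.570)

[3] `<rect>` rectangle, #ff0000→engrave S224 F3327: (91.118,59.665) → (203.060,59.665) → (203.060,38.953) → (91.118,38.953) → (91.118,59.665) (closed)

[4] `<polygon>` rectangle, #ff0000→engrave S224 F3327: (135.577,86.022) → (228.835,86.022) → (228.835,49.190) → (135.577,49.190) → (135.577,86.022) (closed)

G21
G90
G0 X196.590 Y66.461
M3 S224
G1 X72.857 Y35.339 F3327
M5
G0 X22.425 Y75.855
M3 S224
G1 X66.584 Y64.912 F3327
G1 X109.602 Y62.551
G1 X151.478 Y68.770
G1 X192.214 Y83.570
M5
G0 X91.118 Y59.665
M3 S224
G1 X203.060 Y59.665 F3327
G1 X203.060 Y38.953
G1 X91.118 Y38.953
G1 X91.118 Y59.665
M5
G0 X135.577 Y86.022
M3 S224
G1 X228.835 Y86.022 F3327
G1 X228.835 Y49.190
G1 X135.577 Y49.190
G1 X135.577 Y86.022
M5
G0 X0.000 Y0.000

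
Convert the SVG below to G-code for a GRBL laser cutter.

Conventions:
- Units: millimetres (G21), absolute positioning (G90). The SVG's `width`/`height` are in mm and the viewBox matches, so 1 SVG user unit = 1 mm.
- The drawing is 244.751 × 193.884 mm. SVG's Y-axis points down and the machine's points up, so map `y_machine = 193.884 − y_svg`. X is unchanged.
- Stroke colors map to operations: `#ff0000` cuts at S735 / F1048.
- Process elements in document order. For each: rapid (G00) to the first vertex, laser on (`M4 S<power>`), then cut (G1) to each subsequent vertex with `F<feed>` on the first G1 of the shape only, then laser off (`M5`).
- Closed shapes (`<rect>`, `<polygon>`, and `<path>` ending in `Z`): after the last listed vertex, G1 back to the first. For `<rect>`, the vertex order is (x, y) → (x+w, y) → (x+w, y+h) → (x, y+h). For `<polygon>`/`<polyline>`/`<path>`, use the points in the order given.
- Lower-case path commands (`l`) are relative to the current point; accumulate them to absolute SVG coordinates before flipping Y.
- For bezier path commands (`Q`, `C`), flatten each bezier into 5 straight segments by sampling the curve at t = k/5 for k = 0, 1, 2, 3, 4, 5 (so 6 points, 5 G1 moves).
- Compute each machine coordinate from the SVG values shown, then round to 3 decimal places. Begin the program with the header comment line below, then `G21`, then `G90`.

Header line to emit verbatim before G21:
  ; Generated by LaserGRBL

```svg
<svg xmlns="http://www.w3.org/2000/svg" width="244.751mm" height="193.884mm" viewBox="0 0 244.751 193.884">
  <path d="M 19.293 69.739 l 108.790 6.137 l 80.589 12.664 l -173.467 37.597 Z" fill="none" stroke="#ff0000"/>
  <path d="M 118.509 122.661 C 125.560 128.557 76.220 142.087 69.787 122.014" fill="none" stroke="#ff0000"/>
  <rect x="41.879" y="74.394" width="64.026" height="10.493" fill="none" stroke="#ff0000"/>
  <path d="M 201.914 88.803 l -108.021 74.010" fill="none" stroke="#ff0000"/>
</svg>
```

1 u = 1 mm; y_m = 193.884 − y.

[1] `<path>` closed polygon, #ff0000→cut S735 F1048: (19.293,124.145) → (128.083,118.008) → (208.672,105.344) → (35.205,67.747) → (19.293,124.145) (closed)

[2] `<path>` cubic bezier, #ff0000→cut S735 F1048: (118.509,71.223) → (116.767,67.099) → (106.258,63.123) → (91.747,61.273) → (78.001,63.529) → (69.787,71.870)

[3] `<rect>` rectangle, #ff0000→cut S735 F1048: (41.879,119.490) → (105.905,119.490) → (105.905,108.997) → (41.879,108.997) → (41.879,119.490) (closed)

[4] `<path>` line segment, #ff0000→cut S735 F1048: (201.914,105.081) → (93.893,31.071)

; Generated by LaserGRBL
G21
G90
G00 X19.293 Y124.145
M4 S735
G1 X128.083 Y118.008 F1048
G1 X208.672 Y105.344
G1 X35.205 Y67.747
G1 X19.293 Y124.145
M5
G00 X118.509 Y71.223
M4 S735
G1 X116.767 Y67.099 F1048
G1 X106.258 Y63.123
G1 X91.747 Y61.273
G1 X78.001 Y63.529
G1 X69.787 Y71.870
M5
G00 X41.879 Y119.490
M4 S735
G1 X105.905 Y119.490 F1048
G1 X105.905 Y108.997
G1 X41.879 Y108.997
G1 X41.879 Y119.490
M5
G00 X201.914 Y105.081
M4 S735
G1 X93.893 Y31.071 F1048
M5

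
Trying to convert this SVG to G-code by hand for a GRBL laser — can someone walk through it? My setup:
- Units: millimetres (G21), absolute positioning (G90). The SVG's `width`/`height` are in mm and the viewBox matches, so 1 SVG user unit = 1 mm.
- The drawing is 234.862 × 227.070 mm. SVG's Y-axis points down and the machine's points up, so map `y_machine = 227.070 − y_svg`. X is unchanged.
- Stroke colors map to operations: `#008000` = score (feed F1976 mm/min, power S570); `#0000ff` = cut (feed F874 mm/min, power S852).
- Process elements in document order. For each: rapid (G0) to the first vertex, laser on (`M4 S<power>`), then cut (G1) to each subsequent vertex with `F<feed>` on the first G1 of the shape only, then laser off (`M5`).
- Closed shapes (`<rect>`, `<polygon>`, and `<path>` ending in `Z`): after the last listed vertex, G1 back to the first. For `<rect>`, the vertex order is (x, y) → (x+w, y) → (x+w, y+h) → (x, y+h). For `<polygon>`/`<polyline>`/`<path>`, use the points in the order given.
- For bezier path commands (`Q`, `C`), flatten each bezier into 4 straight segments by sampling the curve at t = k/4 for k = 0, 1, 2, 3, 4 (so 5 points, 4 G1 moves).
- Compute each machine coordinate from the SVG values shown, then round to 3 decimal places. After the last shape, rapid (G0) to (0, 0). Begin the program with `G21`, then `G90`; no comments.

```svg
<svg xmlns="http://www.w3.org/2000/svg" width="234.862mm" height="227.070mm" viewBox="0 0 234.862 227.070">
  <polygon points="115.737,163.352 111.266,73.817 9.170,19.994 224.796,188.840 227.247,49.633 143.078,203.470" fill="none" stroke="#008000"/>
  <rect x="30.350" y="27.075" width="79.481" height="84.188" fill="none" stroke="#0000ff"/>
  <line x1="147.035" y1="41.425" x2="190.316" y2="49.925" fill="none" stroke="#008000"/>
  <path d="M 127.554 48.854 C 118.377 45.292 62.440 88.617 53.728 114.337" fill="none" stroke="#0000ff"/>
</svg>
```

1 u = 1 mm; y_m = 227.070 − y.

[1] `<polygon>` closed polygon, #008000→score S570 F1976: (115.737,63.718) → (111.266,153.253) → (9.170,207.076) → (224.796,38.230) → (227.247,177.437) → (143.078,23.600) → (115.737,63.718) (closed)

[2] `<rect>` rectangle, #0000ff→cut S852 F874: (30.350,199.995) → (109.831,199.995) → (109.831,115.807) → (30.350,115.807) → (30.350,199.995) (closed)

[3] `<line>` line segment, #008000→score S570 F1976: (147.035,185.645) → (190.316,177.145)

[4] `<path>` cubic bezier, #0000ff→cut S852 F874: (127.554,178.216) → (113.372,173.104) → (90.467,156.455) → (67.648,134.316) → (53.728,112.733)

G21
G90
G0 X115.737 Y63.718
M4 S570
G1 X111.266 Y153.253 F1976
G1 X9.170 Y207.076
G1 X224.796 Y38.230
G1 X227.247 Y177.437
G1 X143.078 Y23.600
G1 X115.737 Y63.718
M5
G0 X30.350 Y199.995
M4 S852
G1 X109.831 Y199.995 F874
G1 X109.831 Y115.807
G1 X30.350 Y115.807
G1 X30.350 Y199.995
M5
G0 X147.035 Y185.645
M4 S570
G1 X190.316 Y177.145 F1976
M5
G0 X127.554 Y178.216
M4 S852
G1 X113.372 Y173.104 F874
G1 X90.467 Y156.455
G1 X67.648 Y134.316
G1 X53.728 Y112.733
M5
G0 X0.000 Y0.000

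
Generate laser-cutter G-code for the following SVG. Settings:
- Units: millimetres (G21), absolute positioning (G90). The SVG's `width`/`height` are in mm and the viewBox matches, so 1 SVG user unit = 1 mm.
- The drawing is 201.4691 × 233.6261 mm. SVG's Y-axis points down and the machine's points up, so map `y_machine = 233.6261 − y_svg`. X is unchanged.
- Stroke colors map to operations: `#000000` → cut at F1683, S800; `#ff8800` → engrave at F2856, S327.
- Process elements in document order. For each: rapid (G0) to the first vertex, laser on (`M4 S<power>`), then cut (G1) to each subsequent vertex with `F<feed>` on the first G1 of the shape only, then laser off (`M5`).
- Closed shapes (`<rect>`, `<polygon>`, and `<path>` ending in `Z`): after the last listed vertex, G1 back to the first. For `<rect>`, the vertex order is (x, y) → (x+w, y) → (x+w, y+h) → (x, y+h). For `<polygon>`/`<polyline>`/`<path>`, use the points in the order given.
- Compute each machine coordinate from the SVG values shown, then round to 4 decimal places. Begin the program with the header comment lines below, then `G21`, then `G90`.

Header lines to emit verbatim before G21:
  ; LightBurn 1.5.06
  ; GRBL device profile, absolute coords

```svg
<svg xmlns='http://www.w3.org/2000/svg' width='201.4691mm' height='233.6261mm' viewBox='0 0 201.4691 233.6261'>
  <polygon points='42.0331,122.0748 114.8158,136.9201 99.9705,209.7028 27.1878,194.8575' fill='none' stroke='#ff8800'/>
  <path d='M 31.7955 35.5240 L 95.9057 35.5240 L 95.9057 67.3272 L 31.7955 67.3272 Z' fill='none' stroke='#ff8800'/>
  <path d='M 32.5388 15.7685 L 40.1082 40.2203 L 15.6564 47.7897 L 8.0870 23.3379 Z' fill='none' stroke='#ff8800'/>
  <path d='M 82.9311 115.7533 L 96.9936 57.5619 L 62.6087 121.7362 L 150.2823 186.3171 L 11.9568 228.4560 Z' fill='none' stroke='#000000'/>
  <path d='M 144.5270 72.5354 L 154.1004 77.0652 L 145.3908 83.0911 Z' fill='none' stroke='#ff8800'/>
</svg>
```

; LightBurn 1.5.06
; GRBL device profile, absolute coords
G21
G90
G0 X42.0331 Y111.5513
M4 S327
G1 X114.8158 Y96.7060 F2856
G1 X99.9705 Y23.9233
G1 X27.1878 Y38.7686
G1 X42.0331 Y111.5513
M5
G0 X31.7955 Y198.1021
M4 S327
G1 X95.9057 Y198.1021 F2856
G1 X95.9057 Y166.2989
G1 X31.7955 Y166.2989
G1 X31.7955 Y198.1021
M5
G0 X32.5388 Y217.8576
M4 S327
G1 X40.1082 Y193.4058 F2856
G1 X15.6564 Y185.8364
G1 X8.0870 Y210.2882
G1 X32.5388 Y217.8576
M5
G0 X82.9311 Y117.8728
M4 S800
G1 X96.9936 Y176.0642 F1683
G1 X62.6087 Y111.8899
G1 X150.2823 Y47.3090
G1 X11.9568 Y5.1701
G1 X82.9311 Y117.8728
M5
G0 X144.5270 Y161.0907
M4 S327
G1 X154.1004 Y156.5609 F2856
G1 X145.3908 Y150.5350
G1 X144.5270 Y161.0907
M5

viewBox `0 0 201.4691 233.6261` with mm width/height → 1 unit = 1 mm. Flip: y_m = 233.6261 − y_svg.

**Shape 1** — `<polygon>` regular polygon, stroke `#ff8800` → engrave (S327, F2856). Machine vertices: (42.0331,111.5513) → (114.8158,96.7060) → (99.9705,23.9233) → (27.1878,38.7686) → (42.0331,111.5513). Closed: final G1 returns to the first vertex.

**Shape 2** — `<path>` rectangle, stroke `#ff8800` → engrave (S327, F2856). Machine vertices: (31.7955,198.1021) → (95.9057,198.1021) → (95.9057,166.2989) → (31.7955,166.2989) → (31.7955,198.1021). Closed: final G1 returns to the first vertex.

**Shape 3** — `<path>` regular polygon, stroke `#ff8800` → engrave (S327, F2856). Machine vertices: (32.5388,217.8576) → (40.1082,193.4058) → (15.6564,185.8364) → (8.0870,210.2882) → (32.5388,217.8576). Closed: final G1 returns to the first vertex.

**Shape 4** — `<path>` closed polygon, stroke `#000000` → cut (S800, F1683). Machine vertices: (82.9311,117.8728) → (96.9936,176.0642) → (62.6087,111.8899) → (150.2823,47.3090) → (11.9568,5.1701) → (82.9311,117.8728). Closed: final G1 returns to the first vertex.

**Shape 5** — `<path>` regular polygon, stroke `#ff8800` → engrave (S327, F2856). Machine vertices: (144.5270,161.0907) → (154.1004,156.5609) → (145.3908,150.5350) → (144.5270,161.0907). Closed: final G1 returns to the first vertex.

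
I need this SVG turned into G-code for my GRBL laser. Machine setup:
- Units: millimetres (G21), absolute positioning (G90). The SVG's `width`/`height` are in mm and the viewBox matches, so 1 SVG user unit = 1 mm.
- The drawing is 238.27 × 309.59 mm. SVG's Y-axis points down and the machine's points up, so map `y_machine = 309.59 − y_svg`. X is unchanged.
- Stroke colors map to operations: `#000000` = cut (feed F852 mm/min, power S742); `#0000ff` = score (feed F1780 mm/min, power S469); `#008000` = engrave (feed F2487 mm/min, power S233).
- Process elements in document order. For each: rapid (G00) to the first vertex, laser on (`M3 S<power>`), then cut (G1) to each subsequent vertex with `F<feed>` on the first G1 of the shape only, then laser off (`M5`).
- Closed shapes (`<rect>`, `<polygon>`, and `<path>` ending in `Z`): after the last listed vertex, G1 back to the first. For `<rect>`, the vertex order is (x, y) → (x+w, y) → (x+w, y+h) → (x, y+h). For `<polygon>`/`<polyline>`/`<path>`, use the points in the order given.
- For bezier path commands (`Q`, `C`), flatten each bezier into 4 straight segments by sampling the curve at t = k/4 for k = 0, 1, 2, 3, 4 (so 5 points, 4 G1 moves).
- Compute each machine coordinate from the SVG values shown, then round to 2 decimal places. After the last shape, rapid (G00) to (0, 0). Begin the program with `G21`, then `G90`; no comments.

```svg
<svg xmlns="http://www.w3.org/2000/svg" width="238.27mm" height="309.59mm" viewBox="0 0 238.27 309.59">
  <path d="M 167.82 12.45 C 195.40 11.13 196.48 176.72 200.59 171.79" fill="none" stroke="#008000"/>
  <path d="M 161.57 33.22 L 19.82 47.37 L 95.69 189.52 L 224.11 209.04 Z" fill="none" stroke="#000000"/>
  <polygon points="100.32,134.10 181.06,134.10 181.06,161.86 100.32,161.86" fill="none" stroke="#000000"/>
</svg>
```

viewBox `0 0 238.27 309.59` with mm width/height → 1 unit = 1 mm. Flip: y_m = 309.59 − y_svg.

**Shape 1** — `<path>` cubic bezier, stroke `#008000` → engrave (S233, F2487). Control points (SVG): P0=(167.82,12.45), P1=(195.40,11.13), P2=(196.48,176.72), P3=(200.59,171.79); sampled at t=k/4. Machine vertices: (167.82,297.14) → (184.00,272.11) → (193.01,216.12) → (197.61,160.80) → (200.59,137.80). Open path.

**Shape 2** — `<path>` closed polygon, stroke `#000000` → cut (S742, F852). Machine vertices: (161.57,276.37) → (19.82,262.22) → (95.69,120.07) → (224.11,100.55) → (161.57,276.37). Closed: final G1 returns to the first vertex.

**Shape 3** — `<polygon>` rectangle, stroke `#000000` → cut (S742, F852). Machine vertices: (100.32,175.49) → (181.06,175.49) → (181.06,147.73) → (100.32,147.73) → (100.32,175.49). Closed: final G1 returns to the first vertex.

G21
G90
G00 X167.82 Y297.14
M3 S233
G1 X184.00 Y272.11 F2487
G1 X193.01 Y216.12
G1 X197.61 Y160.80
G1 X200.59 Y137.80
M5
G00 X161.57 Y276.37
M3 S742
G1 X19.82 Y262.22 F852
G1 X95.69 Y120.07
G1 X224.11 Y100.55
G1 X161.57 Y276.37
M5
G00 X100.32 Y175.49
M3 S742
G1 X181.06 Y175.49 F852
G1 X181.06 Y147.73
G1 X100.32 Y147.73
G1 X100.32 Y175.49
M5
G00 X0.00 Y0.00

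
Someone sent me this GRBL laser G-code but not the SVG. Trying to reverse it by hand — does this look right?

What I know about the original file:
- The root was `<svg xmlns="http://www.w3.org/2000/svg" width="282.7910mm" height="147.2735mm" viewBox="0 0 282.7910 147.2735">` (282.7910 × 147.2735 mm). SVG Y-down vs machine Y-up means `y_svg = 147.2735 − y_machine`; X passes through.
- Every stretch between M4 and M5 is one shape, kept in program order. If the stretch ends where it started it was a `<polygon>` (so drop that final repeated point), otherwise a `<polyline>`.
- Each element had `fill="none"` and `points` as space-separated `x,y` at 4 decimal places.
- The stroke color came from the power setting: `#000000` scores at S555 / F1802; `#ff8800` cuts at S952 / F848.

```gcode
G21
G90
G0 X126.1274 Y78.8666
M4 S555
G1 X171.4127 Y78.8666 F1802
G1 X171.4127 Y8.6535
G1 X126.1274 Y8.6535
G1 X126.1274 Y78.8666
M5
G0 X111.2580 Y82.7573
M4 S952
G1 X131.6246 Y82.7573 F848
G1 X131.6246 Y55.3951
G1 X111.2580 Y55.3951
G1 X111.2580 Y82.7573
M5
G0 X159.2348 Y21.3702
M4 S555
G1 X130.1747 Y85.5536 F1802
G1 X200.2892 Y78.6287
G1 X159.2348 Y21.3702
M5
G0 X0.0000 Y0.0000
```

<svg xmlns="http://www.w3.org/2000/svg" width="282.7910mm" height="147.2735mm" viewBox="0 0 282.7910 147.2735">
  <polygon points="126.1274,68.4069 171.4127,68.4069 171.4127,138.6200 126.1274,138.6200" fill="none" stroke="#000000"/>
  <polygon points="111.2580,64.5162 131.6246,64.5162 131.6246,91.8784 111.2580,91.8784" fill="none" stroke="#ff8800"/>
  <polygon points="159.2348,125.9033 130.1747,61.7199 200.2892,68.6448" fill="none" stroke="#000000"/>
</svg>

Each laser-on run becomes one SVG element. Flip Y back into SVG space with y_svg = 147.2735 − y_machine.

Run 1: S555 ⇒ score layer `#000000`. The run returns to its start, so emit a `<polygon>` with points (Y-flipped): 126.1274,68.4069 171.4127,68.4069 171.4127,138.6200 126.1274,138.6200.

Run 2: S952 ⇒ cut layer `#ff8800`. The run returns to its start, so emit a `<polygon>` with points (Y-flipped): 111.2580,64.5162 131.6246,64.5162 131.6246,91.8784 111.2580,91.8784.

Run 3: power S555 maps to stroke `#000000` (score). The run returns to its start, so emit a `<polygon>` with points (Y-flipped): 159.2348,125.9033 130.1747,61.7199 200.2892,68.6448.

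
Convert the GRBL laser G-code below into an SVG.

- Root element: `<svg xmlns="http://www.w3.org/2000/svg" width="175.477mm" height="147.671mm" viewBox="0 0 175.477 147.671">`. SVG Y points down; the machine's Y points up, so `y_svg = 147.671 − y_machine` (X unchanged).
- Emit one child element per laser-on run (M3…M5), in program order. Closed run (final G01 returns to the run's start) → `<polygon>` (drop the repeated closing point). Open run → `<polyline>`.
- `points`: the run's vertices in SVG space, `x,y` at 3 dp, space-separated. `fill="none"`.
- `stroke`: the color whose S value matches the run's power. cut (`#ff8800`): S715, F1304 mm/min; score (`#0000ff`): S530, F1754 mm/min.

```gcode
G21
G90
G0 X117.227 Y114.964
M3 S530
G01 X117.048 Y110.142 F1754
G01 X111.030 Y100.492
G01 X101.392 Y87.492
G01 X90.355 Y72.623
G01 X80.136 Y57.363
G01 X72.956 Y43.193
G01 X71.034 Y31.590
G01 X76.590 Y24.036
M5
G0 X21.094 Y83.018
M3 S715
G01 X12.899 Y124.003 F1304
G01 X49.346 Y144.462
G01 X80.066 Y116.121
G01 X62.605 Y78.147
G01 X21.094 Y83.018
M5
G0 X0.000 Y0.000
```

<svg xmlns="http://www.w3.org/2000/svg" width="175.477mm" height="147.671mm" viewBox="0 0 175.477 147.671">
  <polyline points="117.227,32.707 117.048,37.529 111.030,47.179 101.392,60.179 90.355,75.048 80.136,90.308 72.956,104.478 71.034,116.081 76.590,123.635" fill="none" stroke="#0000ff"/>
  <polygon points="21.094,64.653 12.899,23.668 49.346,3.209 80.066,31.550 62.605,69.524" fill="none" stroke="#ff8800"/>
</svg>

y_svg = 147.671 − y_m.

[1] S530→`#0000ff` (score); open run; points: 117.227,32.707 117.048,37.529 111.030,47.179 101.392,60.179 90.355,75.048 80.136,90.308 72.956,104.478 71.034,116.081 76.590,123.635

[2] S715→`#ff8800` (cut); closed run; points: 21.094,64.653 12.899,23.668 49.346,3.209 80.066,31.550 62.605,69.524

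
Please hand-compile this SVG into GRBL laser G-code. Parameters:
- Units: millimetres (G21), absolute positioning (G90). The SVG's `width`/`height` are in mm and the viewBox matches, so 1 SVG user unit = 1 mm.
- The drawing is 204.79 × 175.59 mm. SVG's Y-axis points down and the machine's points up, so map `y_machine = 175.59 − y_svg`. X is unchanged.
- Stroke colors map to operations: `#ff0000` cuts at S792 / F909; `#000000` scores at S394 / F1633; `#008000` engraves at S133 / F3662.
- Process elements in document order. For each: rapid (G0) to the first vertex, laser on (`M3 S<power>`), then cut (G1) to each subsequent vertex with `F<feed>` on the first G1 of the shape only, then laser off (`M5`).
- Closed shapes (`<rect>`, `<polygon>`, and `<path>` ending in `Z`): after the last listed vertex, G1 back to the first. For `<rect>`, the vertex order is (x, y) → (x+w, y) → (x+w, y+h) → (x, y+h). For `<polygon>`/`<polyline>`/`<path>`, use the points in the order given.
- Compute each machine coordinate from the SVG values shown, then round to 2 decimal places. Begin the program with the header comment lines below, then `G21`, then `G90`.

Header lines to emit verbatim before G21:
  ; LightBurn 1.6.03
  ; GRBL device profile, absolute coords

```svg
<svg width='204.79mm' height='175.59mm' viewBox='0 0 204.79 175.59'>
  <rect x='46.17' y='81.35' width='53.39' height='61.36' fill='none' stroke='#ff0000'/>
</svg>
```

Since the viewBox matches the mm dimensions, user units are millimetres directly. The only transform is the Y-flip y_m = 175.59 − y_svg.

Shape 1 is a rectangle drawn with `<rect>`. Its stroke #ff0000 means cut at S792, F909. After flipping Y the toolpath is (46.17,94.24) → (99.56,94.24) → (99.56,32.88) → (46.17,32.88) → (46.17,94.24), returning to the start.

; LightBurn 1.6.03
; GRBL device profile, absolute coords
G21
G90
G0 X46.17 Y94.24
M3 S792
G1 X99.56 Y94.24 F909
G1 X99.56 Y32.88
G1 X46.17 Y32.88
G1 X46.17 Y94.24
M5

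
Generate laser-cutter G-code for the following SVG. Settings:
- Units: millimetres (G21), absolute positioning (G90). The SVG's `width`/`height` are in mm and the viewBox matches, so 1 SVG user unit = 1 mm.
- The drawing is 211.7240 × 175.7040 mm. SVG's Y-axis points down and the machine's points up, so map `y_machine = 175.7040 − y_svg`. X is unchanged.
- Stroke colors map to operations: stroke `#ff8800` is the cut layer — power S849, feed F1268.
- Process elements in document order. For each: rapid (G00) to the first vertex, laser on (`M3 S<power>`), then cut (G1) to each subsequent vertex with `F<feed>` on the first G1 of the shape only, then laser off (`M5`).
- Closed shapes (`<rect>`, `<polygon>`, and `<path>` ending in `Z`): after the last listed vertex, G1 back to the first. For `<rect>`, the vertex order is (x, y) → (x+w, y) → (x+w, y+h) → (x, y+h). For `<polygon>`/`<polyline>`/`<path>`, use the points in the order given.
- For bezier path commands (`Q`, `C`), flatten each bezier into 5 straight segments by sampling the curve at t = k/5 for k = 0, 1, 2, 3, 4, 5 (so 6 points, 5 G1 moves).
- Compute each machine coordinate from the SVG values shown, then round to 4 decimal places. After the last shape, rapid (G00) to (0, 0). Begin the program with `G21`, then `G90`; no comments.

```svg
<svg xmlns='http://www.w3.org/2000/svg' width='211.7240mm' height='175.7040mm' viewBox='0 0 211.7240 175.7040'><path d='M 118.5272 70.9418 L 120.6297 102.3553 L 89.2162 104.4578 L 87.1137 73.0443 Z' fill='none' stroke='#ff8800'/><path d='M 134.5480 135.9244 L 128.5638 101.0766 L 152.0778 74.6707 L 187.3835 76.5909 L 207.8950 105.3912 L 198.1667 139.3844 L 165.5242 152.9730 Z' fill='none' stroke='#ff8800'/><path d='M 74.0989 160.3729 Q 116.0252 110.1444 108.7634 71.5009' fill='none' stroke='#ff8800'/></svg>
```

viewBox `0 0 211.7240 175.7040` with mm width/height → 1 unit = 1 mm. Flip: y_m = 175.7040 − y_svg.

**Shape 1** — `<path>` regular polygon, stroke `#ff8800` → cut (S849, F1268). Machine vertices: (118.5272,104.7622) → (120.6297,73.3487) → (89.2162,71.2462) → (87.1137,102.6597) → (118.5272,104.7622). Closed: final G1 returns to the first vertex.

**Shape 2** — `<path>` regular polygon, stroke `#ff8800` → cut (S849, F1268). Machine vertices: (134.5480,39.7796) → (128.5638,74.6274) → (152.0778,101.0333) → (187.3835,99.1131) → (207.8950,70.3128) → (198.1667,36.3196) → (165.5242,22.7310) → (134.5480,39.7796). Closed: final G1 returns to the first vertex.

**Shape 3** — `<path>` quadratic bezier, stroke `#ff8800` → cut (S849, F1268). Control points (SVG): P0=(74.0989,160.3729), P1=(116.0252,110.1444), P2=(108.7634,71.5009); sampled at t=k/5. Machine vertices: (74.0989,15.3311) → (88.9019,34.9591) → (99.7698,53.6603) → (106.7027,71.4347) → (109.7006,88.2823) → (108.7634,104.2031). Open path.

G21
G90
G00 X118.5272 Y104.7622
M3 S849
G1 X120.6297 Y73.3487 F1268
G1 X89.2162 Y71.2462
G1 X87.1137 Y102.6597
G1 X118.5272 Y104.7622
M5
G00 X134.5480 Y39.7796
M3 S849
G1 X128.5638 Y74.6274 F1268
G1 X152.0778 Y101.0333
G1 X187.3835 Y99.1131
G1 X207.8950 Y70.3128
G1 X198.1667 Y36.3196
G1 X165.5242 Y22.7310
G1 X134.5480 Y39.7796
M5
G00 X74.0989 Y15.3311
M3 S849
G1 X88.9019 Y34.9591 F1268
G1 X99.7698 Y53.6603
G1 X106.7027 Y71.4347
G1 X109.7006 Y88.2823
G1 X108.7634 Y104.2031
M5
G00 X0.0000 Y0.0000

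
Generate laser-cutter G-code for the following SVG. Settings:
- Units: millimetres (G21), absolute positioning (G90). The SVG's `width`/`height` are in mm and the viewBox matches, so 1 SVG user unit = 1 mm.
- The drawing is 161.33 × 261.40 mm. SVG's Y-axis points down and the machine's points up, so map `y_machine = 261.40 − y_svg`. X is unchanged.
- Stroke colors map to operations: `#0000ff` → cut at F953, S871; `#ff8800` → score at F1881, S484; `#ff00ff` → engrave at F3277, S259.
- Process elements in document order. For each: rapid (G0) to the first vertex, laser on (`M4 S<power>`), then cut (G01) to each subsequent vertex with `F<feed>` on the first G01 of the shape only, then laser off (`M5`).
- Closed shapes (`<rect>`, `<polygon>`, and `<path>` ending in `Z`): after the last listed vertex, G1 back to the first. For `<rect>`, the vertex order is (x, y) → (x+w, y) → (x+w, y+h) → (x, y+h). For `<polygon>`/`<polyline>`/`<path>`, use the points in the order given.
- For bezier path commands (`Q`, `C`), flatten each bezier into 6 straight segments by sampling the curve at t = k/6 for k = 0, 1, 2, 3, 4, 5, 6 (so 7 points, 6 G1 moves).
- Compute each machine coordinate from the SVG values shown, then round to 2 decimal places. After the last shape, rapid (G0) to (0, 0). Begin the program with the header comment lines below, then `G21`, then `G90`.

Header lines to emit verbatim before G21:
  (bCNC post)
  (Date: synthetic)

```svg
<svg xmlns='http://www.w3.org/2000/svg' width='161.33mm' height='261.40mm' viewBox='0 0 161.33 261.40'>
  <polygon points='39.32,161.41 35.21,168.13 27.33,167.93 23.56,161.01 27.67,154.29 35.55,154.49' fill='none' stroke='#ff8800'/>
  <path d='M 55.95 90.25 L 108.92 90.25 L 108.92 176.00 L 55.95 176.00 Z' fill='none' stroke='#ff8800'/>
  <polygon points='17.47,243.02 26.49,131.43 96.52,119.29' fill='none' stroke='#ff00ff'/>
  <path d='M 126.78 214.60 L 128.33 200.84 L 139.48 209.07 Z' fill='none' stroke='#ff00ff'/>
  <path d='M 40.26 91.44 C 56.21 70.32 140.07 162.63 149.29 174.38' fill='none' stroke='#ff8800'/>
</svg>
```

(bCNC post)
(Date: synthetic)
G21
G90
G0 X39.32 Y99.99
M4 S484
G01 X35.21 Y93.27 F1881
G01 X27.33 Y93.47
G01 X23.56 Y100.39
G01 X27.67 Y107.11
G01 X35.55 Y106.91
G01 X39.32 Y99.99
M5
G0 X55.95 Y171.15
M4 S484
G01 X108.92 Y171.15 F1881
G01 X108.92 Y85.40
G01 X55.95 Y85.40
G01 X55.95 Y171.15
M5
G0 X17.47 Y18.38
M4 S259
G01 X26.49 Y129.97 F3277
G01 X96.52 Y142.11
G01 X17.47 Y18.38
M5
G0 X126.78 Y46.80
M4 S259
G01 X128.33 Y60.56 F3277
G01 X139.48 Y52.33
G01 X126.78 Y46.80
M5
G0 X40.26 Y169.96
M4 S484
G01 X53.23 Y171.97 F1881
G01 X73.57 Y160.45
G01 X97.30 Y140.82
G01 X120.47 Y118.44
G01 X139.12 Y98.71
G01 X149.29 Y87.02
M5
G0 X0.00 Y0.00

viewBox `0 0 161.33 261.40` with mm width/height → 1 unit = 1 mm. Flip: y_m = 261.40 − y_svg.

**Shape 1** — `<polygon>` regular polygon, stroke `#ff8800` → score (S484, F1881). Machine vertices: (39.32,99.99) → (35.21,93.27) → (27.33,93.47) → (23.56,100.39) → (27.67,107.11) → (35.55,106.91) → (39.32,99.99). Closed: final G1 returns to the first vertex.

**Shape 2** — `<path>` rectangle, stroke `#ff8800` → score (S484, F1881). Machine vertices: (55.95,171.15) → (108.92,171.15) → (108.92,85.40) → (55.95,85.40) → (55.95,171.15). Closed: final G1 returns to the first vertex.

**Shape 3** — `<polygon>` closed polygon, stroke `#ff00ff` → engrave (S259, F3277). Machine vertices: (17.47,18.38) → (26.49,129.97) → (96.52,142.11) → (17.47,18.38). Closed: final G1 returns to the first vertex.

**Shape 4** — `<path>` regular polygon, stroke `#ff00ff` → engrave (S259, F3277). Machine vertices: (126.78,46.80) → (128.33,60.56) → (139.48,52.33) → (126.78,46.80). Closed: final G1 returns to the first vertex.

**Shape 5** — `<path>` cubic bezier, stroke `#ff8800` → score (S484, F1881). Control points (SVG): P0=(40.26,91.44), P1=(56.21,70.32), P2=(140.07,162.63), P3=(149.29,174.38); sampled at t=k/6. Machine vertices: (40.26,169.96) → (53.23,171.97) → (73.57,160.45) → (97.30,140.82) → (120.47,118.44) → (139.12,98.71) → (149.29,87.02). Open path.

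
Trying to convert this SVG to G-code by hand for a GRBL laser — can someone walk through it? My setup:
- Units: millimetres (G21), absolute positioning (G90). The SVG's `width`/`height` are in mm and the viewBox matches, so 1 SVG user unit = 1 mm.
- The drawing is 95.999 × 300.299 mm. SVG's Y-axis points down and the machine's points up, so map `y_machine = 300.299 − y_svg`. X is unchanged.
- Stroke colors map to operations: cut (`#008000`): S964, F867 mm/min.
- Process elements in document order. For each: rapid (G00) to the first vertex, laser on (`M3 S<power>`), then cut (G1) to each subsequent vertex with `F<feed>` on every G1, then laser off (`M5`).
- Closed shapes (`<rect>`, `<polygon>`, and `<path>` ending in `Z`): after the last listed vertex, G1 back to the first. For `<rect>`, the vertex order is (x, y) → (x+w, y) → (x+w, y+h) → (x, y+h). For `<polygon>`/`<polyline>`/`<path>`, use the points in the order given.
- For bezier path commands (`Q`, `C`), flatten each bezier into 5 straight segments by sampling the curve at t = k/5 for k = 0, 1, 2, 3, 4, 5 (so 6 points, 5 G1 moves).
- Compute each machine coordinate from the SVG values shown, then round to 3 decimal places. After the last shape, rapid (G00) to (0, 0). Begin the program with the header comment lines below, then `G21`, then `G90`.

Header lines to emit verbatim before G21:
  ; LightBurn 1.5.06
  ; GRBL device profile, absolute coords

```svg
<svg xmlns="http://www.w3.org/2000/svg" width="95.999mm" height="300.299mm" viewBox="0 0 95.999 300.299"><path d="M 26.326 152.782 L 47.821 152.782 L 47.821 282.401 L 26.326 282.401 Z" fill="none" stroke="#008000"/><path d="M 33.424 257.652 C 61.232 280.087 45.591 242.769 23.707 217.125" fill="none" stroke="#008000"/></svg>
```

; LightBurn 1.5.06
; GRBL device profile, absolute coords
G21
G90
G00 X26.326 Y147.517
M3 S964
G1 X47.821 Y147.517 F867
G1 X47.821 Y17.898 F867
G1 X26.326 Y17.898 F867
G1 X26.326 Y147.517 F867
M5
G00 X33.424 Y42.647
M3 S964
G1 X45.193 Y35.785 F867
G1 X48.319 Y39.835 F867
G1 X44.590 Y51.369 F867
G1 X35.791 Y66.958 F867
G1 X23.707 Y83.174 F867
M5
G00 X0.000 Y0.000

Since the viewBox matches the mm dimensions, user units are millimetres directly. The only transform is the Y-flip y_m = 300.299 − y_svg.

Shape 1 is a rectangle drawn with `<path>`. Its stroke #008000 means cut at S964, F867. After flipping Y the toolpath is (26.326,147.517) → (47.821,147.517) → (47.821,17.898) → (26.326,17.898) → (26.326,147.517), returning to the start.

Shape 2 is a cubic bezier drawn with `<path>`. Its stroke #008000 means cut at S964, F867. After flipping Y the toolpath is (33.424,42.647) → (45.193,35.785) → (48.319,39.835) → (44.590,51.369) → (35.791,66.958) → (23.707,83.174).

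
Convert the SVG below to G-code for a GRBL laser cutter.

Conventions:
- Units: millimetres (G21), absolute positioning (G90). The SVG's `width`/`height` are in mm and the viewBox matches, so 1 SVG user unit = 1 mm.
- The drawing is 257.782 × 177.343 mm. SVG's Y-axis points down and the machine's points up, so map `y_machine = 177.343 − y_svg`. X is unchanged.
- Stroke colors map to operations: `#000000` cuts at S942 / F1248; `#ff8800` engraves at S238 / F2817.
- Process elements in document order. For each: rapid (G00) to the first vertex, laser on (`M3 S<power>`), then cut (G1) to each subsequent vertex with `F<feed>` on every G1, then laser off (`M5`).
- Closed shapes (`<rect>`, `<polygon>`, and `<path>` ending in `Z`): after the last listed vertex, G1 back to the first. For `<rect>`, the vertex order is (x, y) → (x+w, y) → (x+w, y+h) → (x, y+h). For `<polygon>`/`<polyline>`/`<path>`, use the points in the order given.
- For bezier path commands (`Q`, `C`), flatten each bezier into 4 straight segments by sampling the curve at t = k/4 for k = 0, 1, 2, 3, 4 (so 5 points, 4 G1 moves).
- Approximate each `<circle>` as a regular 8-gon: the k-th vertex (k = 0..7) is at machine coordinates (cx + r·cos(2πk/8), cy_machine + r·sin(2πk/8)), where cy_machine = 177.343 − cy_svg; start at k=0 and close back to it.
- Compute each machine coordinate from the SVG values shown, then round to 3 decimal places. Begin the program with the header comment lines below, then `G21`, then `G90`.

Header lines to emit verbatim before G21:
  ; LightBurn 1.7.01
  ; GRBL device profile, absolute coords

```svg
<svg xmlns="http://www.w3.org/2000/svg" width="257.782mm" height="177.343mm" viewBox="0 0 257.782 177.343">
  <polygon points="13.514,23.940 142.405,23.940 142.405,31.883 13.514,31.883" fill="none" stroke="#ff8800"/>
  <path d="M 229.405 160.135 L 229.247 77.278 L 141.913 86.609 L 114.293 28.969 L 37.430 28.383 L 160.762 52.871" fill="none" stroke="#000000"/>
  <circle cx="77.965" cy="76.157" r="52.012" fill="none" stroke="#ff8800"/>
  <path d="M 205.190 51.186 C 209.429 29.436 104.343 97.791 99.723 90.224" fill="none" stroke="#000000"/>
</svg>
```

viewBox `0 0 257.782 177.343` with mm width/height → 1 unit = 1 mm. Flip: y_m = 177.343 − y_svg.

**Shape 1** — `<polygon>` rectangle, stroke `#ff8800` → engrave (S238, F2817). Machine vertices: (13.514,153.403) → (142.405,153.403) → (142.405,145.460) → (13.514,145.460) → (13.514,153.403). Closed: final G1 returns to the first vertex.

**Shape 2** — `<path>` open polyline, stroke `#000000` → cut (S942, F1248). Machine vertices: (229.405,17.208) → (229.247,100.065) → (141.913,90.734) → (114.293,148.374) → (37.430,148.960) → (160.762,124.472). Open path.

**Shape 3** — `<circle>` circle, stroke `#ff8800` → engrave (S238, F2817). Machine vertices: (129.977,101.186) → (114.743,137.964) → (77.965,153.198) → (41.187,137.964) → (25.953,101.186) → (41.187,64.408) → (77.965,49.174) → (114.743,64.408) → (129.977,101.186). Closed: final G1 returns to the first vertex.

**Shape 4** — `<path>` cubic bezier, stroke `#000000` → cut (S942, F1248). Control points (SVG): P0=(205.190,51.186), P1=(209.429,29.436), P2=(104.343,97.791), P3=(99.723,90.224); sampled at t=k/4. Machine vertices: (205.190,126.157) → (191.149,128.169) → (155.779,111.957) → (118.747,93.085) → (99.723,87.119). Open path.

; LightBurn 1.7.01
; GRBL device profile, absolute coords
G21
G90
G00 X13.514 Y153.403
M3 S238
G1 X142.405 Y153.403 F2817
G1 X142.405 Y145.460 F2817
G1 X13.514 Y145.460 F2817
G1 X13.514 Y153.403 F2817
M5
G00 X229.405 Y17.208
M3 S942
G1 X229.247 Y100.065 F1248
G1 X141.913 Y90.734 F1248
G1 X114.293 Y148.374 F1248
G1 X37.430 Y148.960 F1248
G1 X160.762 Y124.472 F1248
M5
G00 X129.977 Y101.186
M3 S238
G1 X114.743 Y137.964 F2817
G1 X77.965 Y153.198 F2817
G1 X41.187 Y137.964 F2817
G1 X25.953 Y101.186 F2817
G1 X41.187 Y64.408 F2817
G1 X77.965 Y49.174 F2817
G1 X114.743 Y64.408 F2817
G1 X129.977 Y101.186 F2817
M5
G00 X205.190 Y126.157
M3 S942
G1 X191.149 Y128.169 F1248
G1 X155.779 Y111.957 F1248
G1 X118.747 Y93.085 F1248
G1 X99.723 Y87.119 F1248
M5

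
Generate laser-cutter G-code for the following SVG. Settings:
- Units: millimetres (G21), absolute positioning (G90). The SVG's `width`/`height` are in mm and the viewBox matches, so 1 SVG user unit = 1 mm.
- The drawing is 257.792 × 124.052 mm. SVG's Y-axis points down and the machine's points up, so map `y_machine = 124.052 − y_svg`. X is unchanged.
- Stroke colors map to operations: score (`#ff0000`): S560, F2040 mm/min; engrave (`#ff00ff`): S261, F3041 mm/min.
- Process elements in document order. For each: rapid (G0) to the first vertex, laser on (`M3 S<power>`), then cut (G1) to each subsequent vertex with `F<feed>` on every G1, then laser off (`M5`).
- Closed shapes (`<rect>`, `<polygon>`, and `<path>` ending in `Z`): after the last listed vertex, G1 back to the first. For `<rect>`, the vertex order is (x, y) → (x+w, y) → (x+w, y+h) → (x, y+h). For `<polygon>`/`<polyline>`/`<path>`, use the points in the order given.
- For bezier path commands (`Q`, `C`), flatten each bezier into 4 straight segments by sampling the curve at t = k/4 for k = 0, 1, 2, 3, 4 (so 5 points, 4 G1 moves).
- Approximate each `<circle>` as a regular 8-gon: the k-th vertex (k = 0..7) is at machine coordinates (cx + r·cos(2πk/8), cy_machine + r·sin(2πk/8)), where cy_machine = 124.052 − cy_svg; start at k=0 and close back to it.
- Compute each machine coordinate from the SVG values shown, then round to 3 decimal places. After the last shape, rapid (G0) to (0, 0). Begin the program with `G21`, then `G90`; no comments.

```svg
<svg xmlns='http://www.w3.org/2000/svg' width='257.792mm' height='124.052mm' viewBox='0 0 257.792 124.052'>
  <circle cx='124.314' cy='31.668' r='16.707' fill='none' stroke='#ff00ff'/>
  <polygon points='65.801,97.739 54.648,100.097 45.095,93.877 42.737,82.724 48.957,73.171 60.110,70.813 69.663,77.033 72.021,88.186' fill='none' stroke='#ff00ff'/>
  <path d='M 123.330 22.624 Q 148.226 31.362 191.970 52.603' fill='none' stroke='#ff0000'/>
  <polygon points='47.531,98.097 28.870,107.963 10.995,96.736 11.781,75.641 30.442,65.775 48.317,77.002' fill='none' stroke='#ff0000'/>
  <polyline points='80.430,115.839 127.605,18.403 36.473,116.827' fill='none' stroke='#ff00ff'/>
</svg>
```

Since the viewBox matches the mm dimensions, user units are millimetres directly. The only transform is the Y-flip y_m = 124.052 − y_svg.

Shape 1 is a circle drawn with `<circle>`. Its stroke #ff00ff means engrave at S261, F3041. After flipping Y the toolpath is (141.021,92.384) → (136.128,104.198) → (124.314,109.091) → (112.500,104.198) → (107.607,92.384) → (112.500,80.570) → (124.314,75.677) → (136.128,80.570) → (141.021,92.384), returning to the start.

Shape 2 is a regular polygon drawn with `<polygon>`. Its stroke #ff00ff means engrave at S261, F3041. After flipping Y the toolpath is (65.801,26.313) → (54.648,23.955) → (45.095,30.175) → (42.737,41.328) → (48.957,50.881) → (60.110,53.239) → (69.663,47.019) → (72.021,35.866) → (65.801,26.313), returning to the start.

Shape 3 is a quadratic bezier drawn with `<path>`. Its stroke #ff0000 means score at S560, F2040. After flipping Y the toolpath is (123.330,101.428) → (136.956,96.278) → (152.938,89.564) → (171.276,81.288) → (191.970,71.449).

Shape 4 is a regular polygon drawn with `<polygon>`. Its stroke #ff0000 means score at S560, F2040. After flipping Y the toolpath is (47.531,25.955) → (28.870,16.089) → (10.995,27.316) → (11.781,48.411) → (30.442,58.277) → (48.317,47.050) → (47.531,25.955), returning to the start.

Shape 5 is a open polyline drawn with `<polyline>`. Its stroke #ff00ff means engrave at S261, F3041. After flipping Y the toolpath is (80.430,8.213) → (127.605,105.649) → (36.473,7.225).

G21
G90
G0 X141.021 Y92.384
M3 S261
G1 X136.128 Y104.198 F3041
G1 X124.314 Y109.091 F3041
G1 X112.500 Y104.198 F3041
G1 X107.607 Y92.384 F3041
G1 X112.500 Y80.570 F3041
G1 X124.314 Y75.677 F3041
G1 X136.128 Y80.570 F3041
G1 X141.021 Y92.384 F3041
M5
G0 X65.801 Y26.313
M3 S261
G1 X54.648 Y23.955 F3041
G1 X45.095 Y30.175 F3041
G1 X42.737 Y41.328 F3041
G1 X48.957 Y50.881 F3041
G1 X60.110 Y53.239 F3041
G1 X69.663 Y47.019 F3041
G1 X72.021 Y35.866 F3041
G1 X65.801 Y26.313 F3041
M5
G0 X123.330 Y101.428
M3 S560
G1 X136.956 Y96.278 F2040
G1 X152.938 Y89.564 F2040
G1 X171.276 Y81.288 F2040
G1 X191.970 Y71.449 F2040
M5
G0 X47.531 Y25.955
M3 S560
G1 X28.870 Y16.089 F2040
G1 X10.995 Y27.316 F2040
G1 X11.781 Y48.411 F2040
G1 X30.442 Y58.277 F2040
G1 X48.317 Y47.050 F2040
G1 X47.531 Y25.955 F2040
M5
G0 X80.430 Y8.213
M3 S261
G1 X127.605 Y105.649 F3041
G1 X36.473 Y7.225 F3041
M5
G0 X0.000 Y0.000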